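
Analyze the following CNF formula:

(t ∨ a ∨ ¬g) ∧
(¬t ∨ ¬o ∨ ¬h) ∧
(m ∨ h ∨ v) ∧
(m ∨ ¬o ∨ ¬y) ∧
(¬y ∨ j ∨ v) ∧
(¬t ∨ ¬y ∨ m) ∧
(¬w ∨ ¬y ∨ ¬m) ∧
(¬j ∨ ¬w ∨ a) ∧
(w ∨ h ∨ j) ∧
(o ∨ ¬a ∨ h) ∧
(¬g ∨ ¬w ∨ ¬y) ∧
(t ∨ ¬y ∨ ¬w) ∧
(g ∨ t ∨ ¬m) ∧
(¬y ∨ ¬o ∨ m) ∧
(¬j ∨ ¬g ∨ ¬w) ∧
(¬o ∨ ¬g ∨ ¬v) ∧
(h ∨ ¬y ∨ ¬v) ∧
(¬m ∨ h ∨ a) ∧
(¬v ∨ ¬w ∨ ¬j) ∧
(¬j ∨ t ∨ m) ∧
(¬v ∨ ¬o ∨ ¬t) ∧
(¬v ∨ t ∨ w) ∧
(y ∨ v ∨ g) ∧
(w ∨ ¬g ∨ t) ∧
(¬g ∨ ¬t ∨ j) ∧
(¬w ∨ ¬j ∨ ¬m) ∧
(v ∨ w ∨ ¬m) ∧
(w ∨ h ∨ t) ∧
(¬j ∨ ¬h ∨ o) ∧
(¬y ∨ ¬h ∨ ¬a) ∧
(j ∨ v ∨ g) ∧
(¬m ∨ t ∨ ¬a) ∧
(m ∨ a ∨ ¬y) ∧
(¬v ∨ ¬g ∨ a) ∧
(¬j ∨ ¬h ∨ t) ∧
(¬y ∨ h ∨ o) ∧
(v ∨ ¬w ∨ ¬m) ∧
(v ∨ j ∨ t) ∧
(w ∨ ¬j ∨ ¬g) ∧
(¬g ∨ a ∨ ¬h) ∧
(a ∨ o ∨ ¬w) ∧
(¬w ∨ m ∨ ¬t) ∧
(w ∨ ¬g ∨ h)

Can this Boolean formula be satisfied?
Yes

Yes, the formula is satisfiable.

One satisfying assignment is: j=False, t=True, a=False, m=True, h=True, y=False, o=False, w=False, v=True, g=False

Verification: With this assignment, all 43 clauses evaluate to true.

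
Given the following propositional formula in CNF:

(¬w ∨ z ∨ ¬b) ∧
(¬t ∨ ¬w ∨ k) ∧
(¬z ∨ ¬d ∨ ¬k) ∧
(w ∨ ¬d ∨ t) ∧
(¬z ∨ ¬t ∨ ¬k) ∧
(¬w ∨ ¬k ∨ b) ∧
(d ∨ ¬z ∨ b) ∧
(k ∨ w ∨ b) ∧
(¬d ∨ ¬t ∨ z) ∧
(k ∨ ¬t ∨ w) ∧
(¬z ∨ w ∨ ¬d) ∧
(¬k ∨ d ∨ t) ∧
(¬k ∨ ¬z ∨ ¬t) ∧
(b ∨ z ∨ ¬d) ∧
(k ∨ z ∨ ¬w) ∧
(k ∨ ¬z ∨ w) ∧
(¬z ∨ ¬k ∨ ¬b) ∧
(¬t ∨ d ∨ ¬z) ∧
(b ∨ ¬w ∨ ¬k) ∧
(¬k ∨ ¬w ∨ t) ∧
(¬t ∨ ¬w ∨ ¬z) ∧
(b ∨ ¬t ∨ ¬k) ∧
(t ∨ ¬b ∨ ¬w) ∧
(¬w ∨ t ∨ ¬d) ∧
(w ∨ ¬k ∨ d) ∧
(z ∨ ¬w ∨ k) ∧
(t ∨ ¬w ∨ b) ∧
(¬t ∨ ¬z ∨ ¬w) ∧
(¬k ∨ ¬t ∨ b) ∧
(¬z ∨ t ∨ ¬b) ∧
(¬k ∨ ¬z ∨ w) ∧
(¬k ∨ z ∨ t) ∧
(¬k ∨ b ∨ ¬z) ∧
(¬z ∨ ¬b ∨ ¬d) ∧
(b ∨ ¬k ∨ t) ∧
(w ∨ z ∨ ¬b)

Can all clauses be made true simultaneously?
No

No, the formula is not satisfiable.

No assignment of truth values to the variables can make all 36 clauses true simultaneously.

The formula is UNSAT (unsatisfiable).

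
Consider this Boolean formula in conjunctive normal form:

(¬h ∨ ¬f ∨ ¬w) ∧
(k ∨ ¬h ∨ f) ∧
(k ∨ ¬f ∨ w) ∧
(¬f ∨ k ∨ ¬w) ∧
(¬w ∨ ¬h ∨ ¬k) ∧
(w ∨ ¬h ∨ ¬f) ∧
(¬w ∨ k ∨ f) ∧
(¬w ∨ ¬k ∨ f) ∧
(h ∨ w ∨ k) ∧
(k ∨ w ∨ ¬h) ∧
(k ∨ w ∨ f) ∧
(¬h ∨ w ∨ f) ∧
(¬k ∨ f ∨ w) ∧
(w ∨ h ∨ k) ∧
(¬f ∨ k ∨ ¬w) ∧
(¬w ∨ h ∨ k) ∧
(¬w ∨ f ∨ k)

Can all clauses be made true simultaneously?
Yes

Yes, the formula is satisfiable.

One satisfying assignment is: k=True, h=False, w=True, f=True

Verification: With this assignment, all 17 clauses evaluate to true.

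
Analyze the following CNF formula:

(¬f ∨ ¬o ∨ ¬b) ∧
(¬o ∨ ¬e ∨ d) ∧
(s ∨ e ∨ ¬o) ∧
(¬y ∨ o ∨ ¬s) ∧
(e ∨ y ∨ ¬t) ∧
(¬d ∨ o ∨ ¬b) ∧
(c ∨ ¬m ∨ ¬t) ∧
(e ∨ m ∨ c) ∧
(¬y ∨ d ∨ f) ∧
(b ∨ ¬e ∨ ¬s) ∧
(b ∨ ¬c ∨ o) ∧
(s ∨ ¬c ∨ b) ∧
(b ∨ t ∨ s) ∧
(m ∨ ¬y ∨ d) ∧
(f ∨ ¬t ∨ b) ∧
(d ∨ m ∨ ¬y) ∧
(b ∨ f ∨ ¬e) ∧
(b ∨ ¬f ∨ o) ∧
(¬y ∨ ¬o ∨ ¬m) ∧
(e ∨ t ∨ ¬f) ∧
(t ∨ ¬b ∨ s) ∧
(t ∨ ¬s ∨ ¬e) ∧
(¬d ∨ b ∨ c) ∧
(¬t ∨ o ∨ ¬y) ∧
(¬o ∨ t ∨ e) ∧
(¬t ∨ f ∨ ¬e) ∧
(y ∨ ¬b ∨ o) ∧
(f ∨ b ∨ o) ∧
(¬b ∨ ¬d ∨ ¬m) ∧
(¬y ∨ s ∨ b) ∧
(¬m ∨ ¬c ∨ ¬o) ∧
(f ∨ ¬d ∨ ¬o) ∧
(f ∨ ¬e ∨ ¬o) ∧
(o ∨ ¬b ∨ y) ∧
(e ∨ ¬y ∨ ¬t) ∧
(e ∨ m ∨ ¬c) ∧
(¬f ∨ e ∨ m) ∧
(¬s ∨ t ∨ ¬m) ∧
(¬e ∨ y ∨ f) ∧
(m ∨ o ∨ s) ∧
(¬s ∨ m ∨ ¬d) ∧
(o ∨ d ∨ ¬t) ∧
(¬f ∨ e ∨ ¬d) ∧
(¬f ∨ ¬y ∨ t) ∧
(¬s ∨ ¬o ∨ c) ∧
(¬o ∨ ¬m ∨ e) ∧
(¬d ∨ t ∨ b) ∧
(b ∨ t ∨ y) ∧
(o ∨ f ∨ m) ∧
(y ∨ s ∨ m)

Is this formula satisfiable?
No

No, the formula is not satisfiable.

No assignment of truth values to the variables can make all 50 clauses true simultaneously.

The formula is UNSAT (unsatisfiable).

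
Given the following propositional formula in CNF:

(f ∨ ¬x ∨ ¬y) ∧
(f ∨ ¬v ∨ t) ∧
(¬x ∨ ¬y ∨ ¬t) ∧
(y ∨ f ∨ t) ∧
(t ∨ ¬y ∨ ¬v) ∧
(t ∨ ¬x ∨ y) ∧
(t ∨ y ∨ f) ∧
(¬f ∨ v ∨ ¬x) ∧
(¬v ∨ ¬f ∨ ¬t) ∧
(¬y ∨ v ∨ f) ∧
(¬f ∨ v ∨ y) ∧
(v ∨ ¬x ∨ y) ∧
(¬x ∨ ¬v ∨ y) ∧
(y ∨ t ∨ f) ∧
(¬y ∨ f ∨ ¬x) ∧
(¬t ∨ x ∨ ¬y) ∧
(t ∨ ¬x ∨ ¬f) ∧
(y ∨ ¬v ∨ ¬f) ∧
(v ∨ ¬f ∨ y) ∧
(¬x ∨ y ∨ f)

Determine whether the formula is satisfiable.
Yes

Yes, the formula is satisfiable.

One satisfying assignment is: v=False, y=False, f=False, x=False, t=True

Verification: With this assignment, all 20 clauses evaluate to true.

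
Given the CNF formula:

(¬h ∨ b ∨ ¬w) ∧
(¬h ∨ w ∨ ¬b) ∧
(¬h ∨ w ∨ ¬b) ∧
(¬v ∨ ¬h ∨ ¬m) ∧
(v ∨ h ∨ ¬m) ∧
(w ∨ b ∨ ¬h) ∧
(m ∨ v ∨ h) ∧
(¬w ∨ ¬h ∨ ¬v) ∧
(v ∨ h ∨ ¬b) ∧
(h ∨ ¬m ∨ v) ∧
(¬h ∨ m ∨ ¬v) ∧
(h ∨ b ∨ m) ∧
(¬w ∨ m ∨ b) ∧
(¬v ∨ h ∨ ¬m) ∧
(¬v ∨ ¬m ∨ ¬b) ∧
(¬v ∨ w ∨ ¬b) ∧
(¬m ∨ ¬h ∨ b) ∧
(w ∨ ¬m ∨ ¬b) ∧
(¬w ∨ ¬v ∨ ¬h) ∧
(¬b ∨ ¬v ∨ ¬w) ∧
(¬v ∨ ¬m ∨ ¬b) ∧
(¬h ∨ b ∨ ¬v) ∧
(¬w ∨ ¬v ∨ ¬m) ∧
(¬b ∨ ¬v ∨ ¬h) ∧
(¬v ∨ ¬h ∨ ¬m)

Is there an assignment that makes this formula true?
Yes

Yes, the formula is satisfiable.

One satisfying assignment is: v=False, m=True, w=True, h=True, b=True

Verification: With this assignment, all 25 clauses evaluate to true.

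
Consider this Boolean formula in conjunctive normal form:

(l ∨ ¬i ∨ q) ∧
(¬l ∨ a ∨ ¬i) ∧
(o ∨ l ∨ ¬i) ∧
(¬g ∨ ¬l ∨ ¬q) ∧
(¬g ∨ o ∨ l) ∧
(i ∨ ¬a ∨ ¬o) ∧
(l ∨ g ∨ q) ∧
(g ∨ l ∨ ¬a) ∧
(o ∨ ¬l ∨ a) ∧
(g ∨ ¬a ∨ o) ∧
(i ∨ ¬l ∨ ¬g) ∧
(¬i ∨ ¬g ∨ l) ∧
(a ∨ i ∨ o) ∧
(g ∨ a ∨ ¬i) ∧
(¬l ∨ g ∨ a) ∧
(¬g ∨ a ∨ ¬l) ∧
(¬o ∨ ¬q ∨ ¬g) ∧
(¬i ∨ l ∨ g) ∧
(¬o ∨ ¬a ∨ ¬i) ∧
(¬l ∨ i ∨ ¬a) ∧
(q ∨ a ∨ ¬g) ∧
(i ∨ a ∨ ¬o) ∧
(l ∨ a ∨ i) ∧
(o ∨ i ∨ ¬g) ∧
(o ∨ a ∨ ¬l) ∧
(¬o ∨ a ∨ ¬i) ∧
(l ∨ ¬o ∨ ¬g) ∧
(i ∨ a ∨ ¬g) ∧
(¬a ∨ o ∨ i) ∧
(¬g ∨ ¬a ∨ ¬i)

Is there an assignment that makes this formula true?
No

No, the formula is not satisfiable.

No assignment of truth values to the variables can make all 30 clauses true simultaneously.

The formula is UNSAT (unsatisfiable).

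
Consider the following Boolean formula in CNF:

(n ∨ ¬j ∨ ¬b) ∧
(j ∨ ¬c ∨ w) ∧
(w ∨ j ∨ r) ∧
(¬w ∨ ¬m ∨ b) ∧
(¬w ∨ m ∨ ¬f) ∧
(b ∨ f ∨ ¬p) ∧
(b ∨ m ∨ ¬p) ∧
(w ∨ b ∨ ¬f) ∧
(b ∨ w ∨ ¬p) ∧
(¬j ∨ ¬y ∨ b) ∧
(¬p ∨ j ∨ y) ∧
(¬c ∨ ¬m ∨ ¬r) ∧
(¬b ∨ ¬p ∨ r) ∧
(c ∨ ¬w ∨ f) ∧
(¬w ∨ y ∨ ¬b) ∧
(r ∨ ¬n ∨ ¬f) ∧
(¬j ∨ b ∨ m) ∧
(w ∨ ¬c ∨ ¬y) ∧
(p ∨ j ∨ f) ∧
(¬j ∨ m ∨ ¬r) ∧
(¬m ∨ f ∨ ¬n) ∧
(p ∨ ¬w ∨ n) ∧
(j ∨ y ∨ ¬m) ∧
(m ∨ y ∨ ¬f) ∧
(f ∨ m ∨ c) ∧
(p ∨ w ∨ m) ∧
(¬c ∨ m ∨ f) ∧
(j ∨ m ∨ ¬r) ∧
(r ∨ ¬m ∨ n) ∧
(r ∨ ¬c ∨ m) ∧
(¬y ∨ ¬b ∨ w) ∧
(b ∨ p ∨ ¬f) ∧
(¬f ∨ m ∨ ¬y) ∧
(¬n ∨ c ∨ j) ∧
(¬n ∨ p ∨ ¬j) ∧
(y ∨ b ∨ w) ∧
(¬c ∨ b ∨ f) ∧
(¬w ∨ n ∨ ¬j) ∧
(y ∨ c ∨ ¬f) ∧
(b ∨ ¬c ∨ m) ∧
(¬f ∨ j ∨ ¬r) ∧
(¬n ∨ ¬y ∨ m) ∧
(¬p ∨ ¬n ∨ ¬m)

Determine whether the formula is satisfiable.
No

No, the formula is not satisfiable.

No assignment of truth values to the variables can make all 43 clauses true simultaneously.

The formula is UNSAT (unsatisfiable).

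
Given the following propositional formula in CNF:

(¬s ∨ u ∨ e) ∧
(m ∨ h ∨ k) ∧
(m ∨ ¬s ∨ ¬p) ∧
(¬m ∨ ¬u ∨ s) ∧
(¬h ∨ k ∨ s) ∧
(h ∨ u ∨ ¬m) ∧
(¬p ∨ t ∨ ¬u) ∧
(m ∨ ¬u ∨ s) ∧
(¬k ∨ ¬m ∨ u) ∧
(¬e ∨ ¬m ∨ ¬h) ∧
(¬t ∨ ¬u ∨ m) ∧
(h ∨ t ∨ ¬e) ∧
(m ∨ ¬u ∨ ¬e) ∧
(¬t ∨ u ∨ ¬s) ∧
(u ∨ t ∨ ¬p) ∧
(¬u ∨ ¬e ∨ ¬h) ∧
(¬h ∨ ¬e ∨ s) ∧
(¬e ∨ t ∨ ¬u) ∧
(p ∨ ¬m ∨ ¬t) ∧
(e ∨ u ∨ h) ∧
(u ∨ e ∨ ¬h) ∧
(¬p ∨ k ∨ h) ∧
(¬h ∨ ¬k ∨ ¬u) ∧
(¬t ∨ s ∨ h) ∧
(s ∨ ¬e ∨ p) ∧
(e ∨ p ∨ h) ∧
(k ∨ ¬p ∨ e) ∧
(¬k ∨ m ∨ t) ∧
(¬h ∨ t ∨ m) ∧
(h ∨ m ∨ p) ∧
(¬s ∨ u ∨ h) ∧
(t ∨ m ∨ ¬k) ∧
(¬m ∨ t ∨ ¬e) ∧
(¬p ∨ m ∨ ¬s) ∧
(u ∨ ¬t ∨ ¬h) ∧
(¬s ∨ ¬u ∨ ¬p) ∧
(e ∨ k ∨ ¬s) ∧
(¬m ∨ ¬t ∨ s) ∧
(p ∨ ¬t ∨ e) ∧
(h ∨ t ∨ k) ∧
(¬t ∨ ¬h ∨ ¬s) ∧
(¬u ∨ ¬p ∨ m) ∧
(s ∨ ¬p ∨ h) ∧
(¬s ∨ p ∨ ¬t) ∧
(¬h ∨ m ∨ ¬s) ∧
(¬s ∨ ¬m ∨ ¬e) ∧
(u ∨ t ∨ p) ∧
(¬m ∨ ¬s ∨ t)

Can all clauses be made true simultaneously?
No

No, the formula is not satisfiable.

No assignment of truth values to the variables can make all 48 clauses true simultaneously.

The formula is UNSAT (unsatisfiable).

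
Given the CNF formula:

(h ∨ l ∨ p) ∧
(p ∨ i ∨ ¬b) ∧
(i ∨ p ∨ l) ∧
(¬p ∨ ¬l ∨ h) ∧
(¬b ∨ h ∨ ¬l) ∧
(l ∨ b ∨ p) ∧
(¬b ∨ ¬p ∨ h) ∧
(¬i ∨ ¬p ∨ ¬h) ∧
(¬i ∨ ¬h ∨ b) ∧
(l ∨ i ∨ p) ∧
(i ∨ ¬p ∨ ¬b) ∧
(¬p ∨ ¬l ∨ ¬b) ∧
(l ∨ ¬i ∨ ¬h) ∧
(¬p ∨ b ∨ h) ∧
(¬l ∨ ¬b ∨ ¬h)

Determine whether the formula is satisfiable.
Yes

Yes, the formula is satisfiable.

One satisfying assignment is: b=False, l=True, p=False, h=False, i=False

Verification: With this assignment, all 15 clauses evaluate to true.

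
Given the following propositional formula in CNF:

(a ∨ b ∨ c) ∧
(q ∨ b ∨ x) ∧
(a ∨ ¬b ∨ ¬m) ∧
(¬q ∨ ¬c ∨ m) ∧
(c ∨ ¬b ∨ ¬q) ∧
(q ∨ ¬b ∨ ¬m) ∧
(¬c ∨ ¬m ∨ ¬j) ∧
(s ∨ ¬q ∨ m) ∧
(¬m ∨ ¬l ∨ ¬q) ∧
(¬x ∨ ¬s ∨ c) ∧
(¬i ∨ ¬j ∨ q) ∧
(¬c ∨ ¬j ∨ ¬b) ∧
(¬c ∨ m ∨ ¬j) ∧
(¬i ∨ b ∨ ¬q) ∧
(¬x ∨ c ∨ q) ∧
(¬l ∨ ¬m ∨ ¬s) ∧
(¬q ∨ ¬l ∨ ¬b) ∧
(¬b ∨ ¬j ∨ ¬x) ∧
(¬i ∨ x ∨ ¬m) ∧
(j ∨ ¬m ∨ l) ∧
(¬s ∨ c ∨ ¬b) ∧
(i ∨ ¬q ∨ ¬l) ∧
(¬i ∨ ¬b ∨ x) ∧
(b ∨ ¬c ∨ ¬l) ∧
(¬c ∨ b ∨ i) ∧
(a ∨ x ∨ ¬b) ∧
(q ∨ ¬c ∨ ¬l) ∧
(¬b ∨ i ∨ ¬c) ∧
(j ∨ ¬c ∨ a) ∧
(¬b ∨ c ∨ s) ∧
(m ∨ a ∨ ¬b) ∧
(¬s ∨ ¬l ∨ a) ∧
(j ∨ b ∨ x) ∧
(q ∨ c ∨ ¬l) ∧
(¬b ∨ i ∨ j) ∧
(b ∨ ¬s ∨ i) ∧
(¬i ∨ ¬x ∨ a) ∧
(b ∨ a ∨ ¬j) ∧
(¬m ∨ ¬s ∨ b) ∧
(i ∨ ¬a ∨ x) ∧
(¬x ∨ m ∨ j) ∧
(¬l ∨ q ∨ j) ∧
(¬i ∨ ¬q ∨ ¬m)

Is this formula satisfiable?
Yes

Yes, the formula is satisfiable.

One satisfying assignment is: q=True, s=False, b=False, a=True, j=True, l=False, c=False, m=True, i=False, x=True

Verification: With this assignment, all 43 clauses evaluate to true.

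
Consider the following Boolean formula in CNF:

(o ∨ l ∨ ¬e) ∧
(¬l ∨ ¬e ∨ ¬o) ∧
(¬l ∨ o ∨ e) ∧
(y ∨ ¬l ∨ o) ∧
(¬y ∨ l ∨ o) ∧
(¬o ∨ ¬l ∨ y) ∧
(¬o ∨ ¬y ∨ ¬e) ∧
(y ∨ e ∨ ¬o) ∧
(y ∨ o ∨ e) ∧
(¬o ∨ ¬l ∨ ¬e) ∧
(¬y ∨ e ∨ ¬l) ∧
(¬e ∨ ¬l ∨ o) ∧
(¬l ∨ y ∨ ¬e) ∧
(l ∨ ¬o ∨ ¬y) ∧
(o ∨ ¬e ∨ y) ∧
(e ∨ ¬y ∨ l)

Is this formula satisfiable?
Yes

Yes, the formula is satisfiable.

One satisfying assignment is: o=True, l=False, y=False, e=True

Verification: With this assignment, all 16 clauses evaluate to true.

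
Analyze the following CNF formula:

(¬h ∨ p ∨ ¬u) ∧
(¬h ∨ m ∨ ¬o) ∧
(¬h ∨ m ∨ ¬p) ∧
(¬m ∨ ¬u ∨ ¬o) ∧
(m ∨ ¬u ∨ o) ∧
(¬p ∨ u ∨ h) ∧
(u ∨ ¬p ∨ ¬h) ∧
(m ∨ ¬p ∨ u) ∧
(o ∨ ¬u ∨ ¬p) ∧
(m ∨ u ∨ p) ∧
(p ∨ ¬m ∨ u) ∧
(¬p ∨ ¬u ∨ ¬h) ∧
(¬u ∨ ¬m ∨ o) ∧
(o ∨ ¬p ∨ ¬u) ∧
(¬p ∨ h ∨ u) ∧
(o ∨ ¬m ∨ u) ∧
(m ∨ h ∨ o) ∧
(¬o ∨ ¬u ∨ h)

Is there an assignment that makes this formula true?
No

No, the formula is not satisfiable.

No assignment of truth values to the variables can make all 18 clauses true simultaneously.

The formula is UNSAT (unsatisfiable).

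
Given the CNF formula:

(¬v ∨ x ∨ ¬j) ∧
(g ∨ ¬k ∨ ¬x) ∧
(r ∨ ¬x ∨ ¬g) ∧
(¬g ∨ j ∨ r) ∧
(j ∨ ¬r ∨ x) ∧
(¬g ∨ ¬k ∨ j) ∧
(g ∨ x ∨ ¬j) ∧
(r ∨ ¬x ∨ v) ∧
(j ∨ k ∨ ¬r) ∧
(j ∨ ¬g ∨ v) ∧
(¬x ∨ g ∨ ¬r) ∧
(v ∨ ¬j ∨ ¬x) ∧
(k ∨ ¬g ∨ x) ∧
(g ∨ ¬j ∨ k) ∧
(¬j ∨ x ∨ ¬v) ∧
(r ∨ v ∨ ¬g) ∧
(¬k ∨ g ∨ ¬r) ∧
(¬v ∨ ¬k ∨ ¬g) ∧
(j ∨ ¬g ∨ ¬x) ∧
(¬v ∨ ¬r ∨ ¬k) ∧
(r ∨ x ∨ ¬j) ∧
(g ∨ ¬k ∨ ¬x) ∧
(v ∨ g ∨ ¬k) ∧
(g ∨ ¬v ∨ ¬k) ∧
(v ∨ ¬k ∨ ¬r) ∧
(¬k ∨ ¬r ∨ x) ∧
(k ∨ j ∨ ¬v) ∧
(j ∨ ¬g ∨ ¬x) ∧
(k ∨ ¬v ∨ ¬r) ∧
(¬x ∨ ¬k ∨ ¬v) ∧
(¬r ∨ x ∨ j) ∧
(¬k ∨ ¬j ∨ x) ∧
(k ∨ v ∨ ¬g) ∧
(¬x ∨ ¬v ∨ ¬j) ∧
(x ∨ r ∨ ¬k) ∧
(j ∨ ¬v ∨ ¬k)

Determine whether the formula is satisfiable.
Yes

Yes, the formula is satisfiable.

One satisfying assignment is: x=False, k=False, g=False, j=False, v=False, r=False

Verification: With this assignment, all 36 clauses evaluate to true.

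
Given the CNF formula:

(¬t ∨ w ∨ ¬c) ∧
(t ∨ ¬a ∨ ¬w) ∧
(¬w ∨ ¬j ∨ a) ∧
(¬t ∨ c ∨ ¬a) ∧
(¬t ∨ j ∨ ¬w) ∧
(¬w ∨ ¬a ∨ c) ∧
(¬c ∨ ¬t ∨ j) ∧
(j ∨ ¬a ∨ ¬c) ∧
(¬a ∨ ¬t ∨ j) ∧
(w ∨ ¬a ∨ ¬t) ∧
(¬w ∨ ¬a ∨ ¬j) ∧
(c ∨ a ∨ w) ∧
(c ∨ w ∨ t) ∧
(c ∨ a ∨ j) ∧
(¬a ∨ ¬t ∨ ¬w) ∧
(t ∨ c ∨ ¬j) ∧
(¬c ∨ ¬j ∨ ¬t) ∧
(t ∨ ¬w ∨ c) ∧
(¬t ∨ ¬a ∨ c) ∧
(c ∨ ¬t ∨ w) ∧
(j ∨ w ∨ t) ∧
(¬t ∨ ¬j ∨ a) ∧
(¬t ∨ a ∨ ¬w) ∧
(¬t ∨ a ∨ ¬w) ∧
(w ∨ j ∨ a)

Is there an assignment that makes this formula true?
Yes

Yes, the formula is satisfiable.

One satisfying assignment is: j=True, w=False, a=True, t=False, c=True

Verification: With this assignment, all 25 clauses evaluate to true.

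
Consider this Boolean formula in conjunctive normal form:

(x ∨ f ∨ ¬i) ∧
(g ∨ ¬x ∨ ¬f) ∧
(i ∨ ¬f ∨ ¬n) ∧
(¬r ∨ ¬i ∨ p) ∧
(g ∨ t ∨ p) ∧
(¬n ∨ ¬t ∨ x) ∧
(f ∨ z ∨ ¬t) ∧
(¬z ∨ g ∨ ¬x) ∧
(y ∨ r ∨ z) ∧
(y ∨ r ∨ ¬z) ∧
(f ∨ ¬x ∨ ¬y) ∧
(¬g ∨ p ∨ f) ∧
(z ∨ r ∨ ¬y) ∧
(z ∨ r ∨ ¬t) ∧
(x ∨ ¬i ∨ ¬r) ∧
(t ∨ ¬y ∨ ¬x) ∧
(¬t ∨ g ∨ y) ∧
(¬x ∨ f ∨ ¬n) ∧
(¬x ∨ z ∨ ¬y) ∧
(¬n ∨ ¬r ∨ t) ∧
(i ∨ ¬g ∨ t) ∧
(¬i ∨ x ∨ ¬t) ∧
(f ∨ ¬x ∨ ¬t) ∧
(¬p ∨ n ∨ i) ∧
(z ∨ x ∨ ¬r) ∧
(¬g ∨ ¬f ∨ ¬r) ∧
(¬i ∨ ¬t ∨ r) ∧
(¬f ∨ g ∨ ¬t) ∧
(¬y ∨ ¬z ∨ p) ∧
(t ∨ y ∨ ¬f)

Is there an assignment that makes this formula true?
Yes

Yes, the formula is satisfiable.

One satisfying assignment is: t=False, n=False, f=False, x=True, z=False, i=True, r=True, g=True, p=True, y=False

Verification: With this assignment, all 30 clauses evaluate to true.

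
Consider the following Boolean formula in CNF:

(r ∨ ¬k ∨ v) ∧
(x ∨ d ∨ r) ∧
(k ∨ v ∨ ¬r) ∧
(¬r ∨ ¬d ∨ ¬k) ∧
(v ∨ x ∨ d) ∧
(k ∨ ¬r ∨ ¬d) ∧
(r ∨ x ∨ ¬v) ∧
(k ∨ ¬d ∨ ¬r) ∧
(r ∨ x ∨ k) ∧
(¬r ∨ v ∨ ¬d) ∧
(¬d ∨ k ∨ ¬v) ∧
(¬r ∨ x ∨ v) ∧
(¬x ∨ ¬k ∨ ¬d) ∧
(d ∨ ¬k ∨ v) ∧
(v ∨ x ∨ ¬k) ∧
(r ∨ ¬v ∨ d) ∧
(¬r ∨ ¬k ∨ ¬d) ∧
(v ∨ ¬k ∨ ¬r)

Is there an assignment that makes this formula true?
Yes

Yes, the formula is satisfiable.

One satisfying assignment is: d=False, r=True, v=True, x=False, k=False

Verification: With this assignment, all 18 clauses evaluate to true.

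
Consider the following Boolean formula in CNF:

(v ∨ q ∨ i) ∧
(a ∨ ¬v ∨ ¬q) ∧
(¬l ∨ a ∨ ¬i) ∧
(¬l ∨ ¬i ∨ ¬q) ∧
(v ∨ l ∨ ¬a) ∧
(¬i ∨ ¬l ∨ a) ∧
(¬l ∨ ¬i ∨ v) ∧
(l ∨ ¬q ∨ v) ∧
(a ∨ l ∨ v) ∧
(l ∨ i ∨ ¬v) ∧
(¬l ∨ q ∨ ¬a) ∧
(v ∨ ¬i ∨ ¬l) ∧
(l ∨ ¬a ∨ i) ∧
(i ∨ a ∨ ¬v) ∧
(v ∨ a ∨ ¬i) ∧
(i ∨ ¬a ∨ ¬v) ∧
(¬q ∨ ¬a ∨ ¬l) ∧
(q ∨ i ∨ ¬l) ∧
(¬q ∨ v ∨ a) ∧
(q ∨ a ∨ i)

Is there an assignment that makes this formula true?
Yes

Yes, the formula is satisfiable.

One satisfying assignment is: a=False, q=False, i=True, l=False, v=True

Verification: With this assignment, all 20 clauses evaluate to true.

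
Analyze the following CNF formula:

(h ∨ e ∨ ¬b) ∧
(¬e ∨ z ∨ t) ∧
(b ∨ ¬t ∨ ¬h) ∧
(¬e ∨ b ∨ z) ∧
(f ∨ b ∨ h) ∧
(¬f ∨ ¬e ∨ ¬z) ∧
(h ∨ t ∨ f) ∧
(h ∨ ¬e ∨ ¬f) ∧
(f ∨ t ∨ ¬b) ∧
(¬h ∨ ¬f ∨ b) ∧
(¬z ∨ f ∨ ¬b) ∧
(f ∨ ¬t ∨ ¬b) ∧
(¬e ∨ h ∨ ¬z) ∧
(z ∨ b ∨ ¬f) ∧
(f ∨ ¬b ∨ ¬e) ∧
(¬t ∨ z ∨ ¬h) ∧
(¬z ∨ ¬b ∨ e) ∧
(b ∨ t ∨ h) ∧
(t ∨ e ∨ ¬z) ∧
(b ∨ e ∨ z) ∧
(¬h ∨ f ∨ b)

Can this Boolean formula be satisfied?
Yes

Yes, the formula is satisfiable.

One satisfying assignment is: f=True, e=False, z=False, h=True, b=True, t=False

Verification: With this assignment, all 21 clauses evaluate to true.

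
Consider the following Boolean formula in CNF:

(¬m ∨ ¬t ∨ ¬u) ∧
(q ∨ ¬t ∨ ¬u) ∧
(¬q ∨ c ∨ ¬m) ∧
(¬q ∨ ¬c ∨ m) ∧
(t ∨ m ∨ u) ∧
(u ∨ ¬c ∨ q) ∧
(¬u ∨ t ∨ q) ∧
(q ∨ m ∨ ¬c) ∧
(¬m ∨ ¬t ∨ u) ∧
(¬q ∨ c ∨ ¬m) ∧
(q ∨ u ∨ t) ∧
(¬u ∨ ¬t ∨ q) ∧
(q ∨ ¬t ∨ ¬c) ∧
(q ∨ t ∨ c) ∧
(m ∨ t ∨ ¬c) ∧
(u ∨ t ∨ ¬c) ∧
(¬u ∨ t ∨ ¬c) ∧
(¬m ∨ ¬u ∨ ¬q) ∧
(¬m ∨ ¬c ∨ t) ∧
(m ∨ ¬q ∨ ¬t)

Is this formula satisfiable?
Yes

Yes, the formula is satisfiable.

One satisfying assignment is: m=False, q=False, u=False, c=False, t=True

Verification: With this assignment, all 20 clauses evaluate to true.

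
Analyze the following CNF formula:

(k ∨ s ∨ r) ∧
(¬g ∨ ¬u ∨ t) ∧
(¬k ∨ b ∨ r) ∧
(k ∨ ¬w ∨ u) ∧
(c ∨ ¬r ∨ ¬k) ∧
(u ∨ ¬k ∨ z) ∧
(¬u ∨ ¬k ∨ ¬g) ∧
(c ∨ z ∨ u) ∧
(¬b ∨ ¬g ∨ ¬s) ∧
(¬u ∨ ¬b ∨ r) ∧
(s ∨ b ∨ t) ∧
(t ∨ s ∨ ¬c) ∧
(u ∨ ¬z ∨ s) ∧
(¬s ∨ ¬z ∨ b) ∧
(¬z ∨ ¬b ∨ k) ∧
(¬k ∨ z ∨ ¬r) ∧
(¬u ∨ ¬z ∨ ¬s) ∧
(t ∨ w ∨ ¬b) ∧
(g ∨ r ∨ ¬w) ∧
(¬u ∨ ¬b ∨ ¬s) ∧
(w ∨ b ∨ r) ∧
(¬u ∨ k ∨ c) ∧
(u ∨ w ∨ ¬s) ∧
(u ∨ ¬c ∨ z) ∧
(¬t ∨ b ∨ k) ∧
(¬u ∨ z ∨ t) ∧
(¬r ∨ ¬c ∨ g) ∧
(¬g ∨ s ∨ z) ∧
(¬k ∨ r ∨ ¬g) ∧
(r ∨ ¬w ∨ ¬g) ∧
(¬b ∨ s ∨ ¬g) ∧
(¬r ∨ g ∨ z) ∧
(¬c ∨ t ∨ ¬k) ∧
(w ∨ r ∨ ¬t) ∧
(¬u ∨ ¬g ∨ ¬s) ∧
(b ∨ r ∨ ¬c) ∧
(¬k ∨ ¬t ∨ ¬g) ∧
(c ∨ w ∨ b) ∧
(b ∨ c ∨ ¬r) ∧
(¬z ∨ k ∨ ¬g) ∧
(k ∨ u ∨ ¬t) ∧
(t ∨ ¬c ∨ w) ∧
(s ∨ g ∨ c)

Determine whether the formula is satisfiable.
No

No, the formula is not satisfiable.

No assignment of truth values to the variables can make all 43 clauses true simultaneously.

The formula is UNSAT (unsatisfiable).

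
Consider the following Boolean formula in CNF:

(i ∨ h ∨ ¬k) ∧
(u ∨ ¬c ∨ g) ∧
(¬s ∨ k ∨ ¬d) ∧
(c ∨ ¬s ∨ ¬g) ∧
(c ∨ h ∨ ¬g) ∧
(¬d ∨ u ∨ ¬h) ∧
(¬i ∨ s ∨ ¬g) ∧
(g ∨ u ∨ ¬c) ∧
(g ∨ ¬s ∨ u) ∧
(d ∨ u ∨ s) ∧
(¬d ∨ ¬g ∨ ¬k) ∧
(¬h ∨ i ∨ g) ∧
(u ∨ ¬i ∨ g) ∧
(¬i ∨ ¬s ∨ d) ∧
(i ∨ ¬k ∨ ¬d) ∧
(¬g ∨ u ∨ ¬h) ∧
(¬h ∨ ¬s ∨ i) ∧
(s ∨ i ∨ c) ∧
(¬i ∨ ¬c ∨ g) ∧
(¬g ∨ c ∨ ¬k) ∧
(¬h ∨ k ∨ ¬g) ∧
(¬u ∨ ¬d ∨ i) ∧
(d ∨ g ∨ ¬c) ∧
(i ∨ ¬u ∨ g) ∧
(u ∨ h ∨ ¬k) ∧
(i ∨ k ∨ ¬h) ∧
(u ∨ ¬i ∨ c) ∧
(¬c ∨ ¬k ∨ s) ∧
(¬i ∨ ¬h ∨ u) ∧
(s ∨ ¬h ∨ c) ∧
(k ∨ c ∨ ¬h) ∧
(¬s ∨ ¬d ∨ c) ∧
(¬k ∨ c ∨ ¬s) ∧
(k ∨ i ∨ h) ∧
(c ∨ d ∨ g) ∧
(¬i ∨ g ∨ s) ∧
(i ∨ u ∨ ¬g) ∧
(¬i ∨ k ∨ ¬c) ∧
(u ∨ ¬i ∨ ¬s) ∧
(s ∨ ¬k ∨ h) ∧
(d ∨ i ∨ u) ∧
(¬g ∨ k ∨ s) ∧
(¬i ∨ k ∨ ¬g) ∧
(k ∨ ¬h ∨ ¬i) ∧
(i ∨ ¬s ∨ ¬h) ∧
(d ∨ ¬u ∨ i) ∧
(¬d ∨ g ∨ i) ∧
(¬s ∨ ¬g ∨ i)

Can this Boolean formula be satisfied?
No

No, the formula is not satisfiable.

No assignment of truth values to the variables can make all 48 clauses true simultaneously.

The formula is UNSAT (unsatisfiable).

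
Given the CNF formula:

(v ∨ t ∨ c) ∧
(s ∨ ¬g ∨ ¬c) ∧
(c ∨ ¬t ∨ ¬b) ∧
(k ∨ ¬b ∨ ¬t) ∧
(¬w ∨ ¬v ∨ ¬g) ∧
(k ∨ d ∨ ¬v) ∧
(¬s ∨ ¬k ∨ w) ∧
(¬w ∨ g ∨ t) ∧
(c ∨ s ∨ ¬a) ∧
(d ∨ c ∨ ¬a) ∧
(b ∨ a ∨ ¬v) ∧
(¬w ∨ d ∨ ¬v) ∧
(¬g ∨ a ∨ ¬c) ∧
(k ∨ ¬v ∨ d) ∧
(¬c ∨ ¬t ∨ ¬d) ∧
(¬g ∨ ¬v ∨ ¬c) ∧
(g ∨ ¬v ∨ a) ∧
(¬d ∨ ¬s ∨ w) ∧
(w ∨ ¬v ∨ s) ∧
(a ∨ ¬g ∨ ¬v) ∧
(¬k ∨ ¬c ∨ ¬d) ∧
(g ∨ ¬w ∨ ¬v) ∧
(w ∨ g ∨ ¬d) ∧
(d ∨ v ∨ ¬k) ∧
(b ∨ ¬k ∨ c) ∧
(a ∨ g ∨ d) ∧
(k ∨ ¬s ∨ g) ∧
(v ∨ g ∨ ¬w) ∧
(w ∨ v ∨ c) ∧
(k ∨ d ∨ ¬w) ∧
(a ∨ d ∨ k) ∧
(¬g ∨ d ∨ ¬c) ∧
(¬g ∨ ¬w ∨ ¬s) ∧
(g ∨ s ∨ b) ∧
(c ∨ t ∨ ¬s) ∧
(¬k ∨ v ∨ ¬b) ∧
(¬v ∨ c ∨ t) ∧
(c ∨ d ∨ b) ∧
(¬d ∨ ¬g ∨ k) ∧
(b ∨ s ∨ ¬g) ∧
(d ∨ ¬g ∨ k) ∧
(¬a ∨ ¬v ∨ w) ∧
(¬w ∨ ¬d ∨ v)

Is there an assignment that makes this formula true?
Yes

Yes, the formula is satisfiable.

One satisfying assignment is: s=False, v=False, w=False, k=False, d=False, c=True, t=False, a=True, b=True, g=False

Verification: With this assignment, all 43 clauses evaluate to true.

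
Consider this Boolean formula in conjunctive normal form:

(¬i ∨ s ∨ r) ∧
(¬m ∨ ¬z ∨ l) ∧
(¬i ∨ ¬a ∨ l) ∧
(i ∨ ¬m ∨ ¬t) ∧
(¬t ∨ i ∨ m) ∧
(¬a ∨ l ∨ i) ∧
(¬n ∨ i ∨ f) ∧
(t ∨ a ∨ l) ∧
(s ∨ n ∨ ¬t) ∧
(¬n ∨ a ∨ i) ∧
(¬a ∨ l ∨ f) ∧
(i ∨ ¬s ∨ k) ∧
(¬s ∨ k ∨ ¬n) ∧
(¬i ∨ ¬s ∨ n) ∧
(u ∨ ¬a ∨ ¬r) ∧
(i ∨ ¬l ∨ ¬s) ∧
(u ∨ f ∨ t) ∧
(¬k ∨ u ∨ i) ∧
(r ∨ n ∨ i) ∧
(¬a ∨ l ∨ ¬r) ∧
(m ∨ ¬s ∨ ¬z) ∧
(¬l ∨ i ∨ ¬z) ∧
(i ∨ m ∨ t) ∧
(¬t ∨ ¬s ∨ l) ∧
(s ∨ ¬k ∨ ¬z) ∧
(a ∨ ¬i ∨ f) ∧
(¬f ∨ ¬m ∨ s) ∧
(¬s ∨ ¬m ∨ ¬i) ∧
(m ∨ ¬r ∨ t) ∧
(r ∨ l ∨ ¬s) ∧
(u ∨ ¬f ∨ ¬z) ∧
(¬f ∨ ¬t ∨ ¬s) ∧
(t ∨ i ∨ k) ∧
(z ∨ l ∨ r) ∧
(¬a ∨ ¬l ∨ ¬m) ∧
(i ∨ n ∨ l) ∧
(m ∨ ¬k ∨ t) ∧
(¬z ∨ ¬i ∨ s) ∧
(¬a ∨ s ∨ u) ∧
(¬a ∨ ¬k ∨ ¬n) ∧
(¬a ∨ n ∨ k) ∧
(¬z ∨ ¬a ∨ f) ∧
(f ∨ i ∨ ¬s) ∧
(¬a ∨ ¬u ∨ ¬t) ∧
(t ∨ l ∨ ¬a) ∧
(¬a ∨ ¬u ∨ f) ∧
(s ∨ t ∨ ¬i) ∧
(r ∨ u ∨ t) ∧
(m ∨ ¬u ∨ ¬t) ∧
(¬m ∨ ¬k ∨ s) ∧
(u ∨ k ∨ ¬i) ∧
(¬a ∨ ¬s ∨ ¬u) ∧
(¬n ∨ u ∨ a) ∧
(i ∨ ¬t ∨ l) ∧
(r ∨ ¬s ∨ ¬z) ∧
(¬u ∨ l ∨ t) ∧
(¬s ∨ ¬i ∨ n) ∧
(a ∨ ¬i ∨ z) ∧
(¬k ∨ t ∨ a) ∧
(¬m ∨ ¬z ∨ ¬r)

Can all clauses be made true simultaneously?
No

No, the formula is not satisfiable.

No assignment of truth values to the variables can make all 60 clauses true simultaneously.

The formula is UNSAT (unsatisfiable).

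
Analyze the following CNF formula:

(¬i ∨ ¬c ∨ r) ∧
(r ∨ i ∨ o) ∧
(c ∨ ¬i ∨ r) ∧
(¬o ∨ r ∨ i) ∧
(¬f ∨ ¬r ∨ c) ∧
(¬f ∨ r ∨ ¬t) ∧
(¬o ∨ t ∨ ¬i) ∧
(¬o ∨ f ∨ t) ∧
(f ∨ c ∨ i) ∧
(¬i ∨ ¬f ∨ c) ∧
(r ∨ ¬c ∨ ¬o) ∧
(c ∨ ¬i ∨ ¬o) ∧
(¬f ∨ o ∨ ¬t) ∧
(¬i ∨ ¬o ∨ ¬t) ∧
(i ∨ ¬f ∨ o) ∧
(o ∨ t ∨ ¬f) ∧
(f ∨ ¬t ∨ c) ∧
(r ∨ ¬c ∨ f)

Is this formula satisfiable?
Yes

Yes, the formula is satisfiable.

One satisfying assignment is: i=True, r=True, o=False, f=False, c=False, t=False

Verification: With this assignment, all 18 clauses evaluate to true.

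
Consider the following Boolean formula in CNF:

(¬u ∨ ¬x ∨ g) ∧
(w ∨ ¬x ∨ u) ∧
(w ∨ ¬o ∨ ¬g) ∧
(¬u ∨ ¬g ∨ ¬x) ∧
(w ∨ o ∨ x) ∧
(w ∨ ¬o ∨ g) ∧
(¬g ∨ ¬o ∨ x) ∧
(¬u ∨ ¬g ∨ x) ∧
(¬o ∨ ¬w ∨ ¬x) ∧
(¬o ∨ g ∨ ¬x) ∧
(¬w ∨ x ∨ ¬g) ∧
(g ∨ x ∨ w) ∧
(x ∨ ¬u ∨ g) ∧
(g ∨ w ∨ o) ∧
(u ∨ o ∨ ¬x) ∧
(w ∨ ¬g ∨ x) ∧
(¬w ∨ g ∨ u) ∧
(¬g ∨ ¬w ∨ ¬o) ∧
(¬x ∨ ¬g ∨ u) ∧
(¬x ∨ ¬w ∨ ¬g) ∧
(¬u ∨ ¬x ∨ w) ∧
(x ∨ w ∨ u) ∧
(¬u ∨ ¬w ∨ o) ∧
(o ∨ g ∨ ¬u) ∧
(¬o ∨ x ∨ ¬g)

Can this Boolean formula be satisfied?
No

No, the formula is not satisfiable.

No assignment of truth values to the variables can make all 25 clauses true simultaneously.

The formula is UNSAT (unsatisfiable).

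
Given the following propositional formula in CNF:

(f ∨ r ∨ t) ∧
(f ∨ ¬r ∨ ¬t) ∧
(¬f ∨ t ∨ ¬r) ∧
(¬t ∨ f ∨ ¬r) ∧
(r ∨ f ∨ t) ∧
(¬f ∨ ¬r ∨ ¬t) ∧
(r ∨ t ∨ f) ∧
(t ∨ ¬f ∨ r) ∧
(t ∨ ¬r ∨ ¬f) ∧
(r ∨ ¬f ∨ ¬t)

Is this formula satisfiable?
Yes

Yes, the formula is satisfiable.

One satisfying assignment is: t=False, f=False, r=True

Verification: With this assignment, all 10 clauses evaluate to true.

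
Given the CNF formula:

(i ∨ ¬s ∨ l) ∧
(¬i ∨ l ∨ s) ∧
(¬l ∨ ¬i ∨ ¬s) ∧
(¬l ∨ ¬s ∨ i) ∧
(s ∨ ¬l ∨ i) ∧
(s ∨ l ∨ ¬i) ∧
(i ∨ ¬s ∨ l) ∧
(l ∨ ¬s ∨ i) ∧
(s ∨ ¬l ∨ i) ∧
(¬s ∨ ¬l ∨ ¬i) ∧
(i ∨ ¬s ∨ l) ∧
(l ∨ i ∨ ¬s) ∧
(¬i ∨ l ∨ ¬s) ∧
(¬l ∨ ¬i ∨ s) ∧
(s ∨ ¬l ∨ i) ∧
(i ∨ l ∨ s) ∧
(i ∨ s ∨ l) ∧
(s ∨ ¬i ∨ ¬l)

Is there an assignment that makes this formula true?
No

No, the formula is not satisfiable.

No assignment of truth values to the variables can make all 18 clauses true simultaneously.

The formula is UNSAT (unsatisfiable).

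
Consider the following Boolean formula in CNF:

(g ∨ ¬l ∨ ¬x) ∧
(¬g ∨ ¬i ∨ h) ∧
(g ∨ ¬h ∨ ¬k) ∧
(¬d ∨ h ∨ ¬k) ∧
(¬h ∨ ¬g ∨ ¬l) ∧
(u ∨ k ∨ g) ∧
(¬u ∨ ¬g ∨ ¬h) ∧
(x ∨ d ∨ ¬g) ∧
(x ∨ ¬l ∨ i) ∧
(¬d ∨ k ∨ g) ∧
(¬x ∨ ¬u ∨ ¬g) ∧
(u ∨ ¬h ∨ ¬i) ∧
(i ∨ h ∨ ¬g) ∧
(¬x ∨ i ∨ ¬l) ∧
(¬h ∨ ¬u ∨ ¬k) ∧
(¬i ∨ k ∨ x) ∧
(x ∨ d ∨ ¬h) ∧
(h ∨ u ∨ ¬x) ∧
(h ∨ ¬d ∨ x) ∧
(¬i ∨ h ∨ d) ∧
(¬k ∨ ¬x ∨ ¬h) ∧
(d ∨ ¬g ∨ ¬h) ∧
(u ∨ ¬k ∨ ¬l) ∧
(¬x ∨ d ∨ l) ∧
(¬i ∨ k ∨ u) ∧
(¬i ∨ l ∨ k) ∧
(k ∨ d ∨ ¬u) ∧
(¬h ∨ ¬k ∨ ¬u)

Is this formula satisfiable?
Yes

Yes, the formula is satisfiable.

One satisfying assignment is: g=True, i=False, l=False, k=False, d=True, u=False, h=True, x=False

Verification: With this assignment, all 28 clauses evaluate to true.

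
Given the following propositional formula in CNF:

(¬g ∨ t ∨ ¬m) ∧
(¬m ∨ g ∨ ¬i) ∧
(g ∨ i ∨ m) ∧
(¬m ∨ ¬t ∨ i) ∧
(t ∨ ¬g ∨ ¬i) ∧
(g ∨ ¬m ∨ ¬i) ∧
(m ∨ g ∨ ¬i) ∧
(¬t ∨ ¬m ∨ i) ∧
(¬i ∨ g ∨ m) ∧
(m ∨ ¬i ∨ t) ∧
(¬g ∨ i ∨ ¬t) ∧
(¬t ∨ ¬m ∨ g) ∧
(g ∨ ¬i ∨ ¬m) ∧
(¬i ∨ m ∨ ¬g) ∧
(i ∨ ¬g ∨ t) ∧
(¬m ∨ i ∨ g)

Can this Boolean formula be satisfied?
Yes

Yes, the formula is satisfiable.

One satisfying assignment is: t=True, m=True, g=True, i=True

Verification: With this assignment, all 16 clauses evaluate to true.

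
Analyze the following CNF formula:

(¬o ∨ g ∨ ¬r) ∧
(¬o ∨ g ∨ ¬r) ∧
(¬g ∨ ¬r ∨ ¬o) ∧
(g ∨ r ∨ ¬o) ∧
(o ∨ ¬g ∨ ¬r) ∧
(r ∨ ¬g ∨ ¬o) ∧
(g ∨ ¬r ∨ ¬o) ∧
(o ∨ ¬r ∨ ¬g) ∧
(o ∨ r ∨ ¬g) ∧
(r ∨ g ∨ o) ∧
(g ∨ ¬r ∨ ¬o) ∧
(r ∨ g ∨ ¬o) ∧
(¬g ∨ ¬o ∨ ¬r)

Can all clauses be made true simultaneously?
Yes

Yes, the formula is satisfiable.

One satisfying assignment is: g=False, r=True, o=False

Verification: With this assignment, all 13 clauses evaluate to true.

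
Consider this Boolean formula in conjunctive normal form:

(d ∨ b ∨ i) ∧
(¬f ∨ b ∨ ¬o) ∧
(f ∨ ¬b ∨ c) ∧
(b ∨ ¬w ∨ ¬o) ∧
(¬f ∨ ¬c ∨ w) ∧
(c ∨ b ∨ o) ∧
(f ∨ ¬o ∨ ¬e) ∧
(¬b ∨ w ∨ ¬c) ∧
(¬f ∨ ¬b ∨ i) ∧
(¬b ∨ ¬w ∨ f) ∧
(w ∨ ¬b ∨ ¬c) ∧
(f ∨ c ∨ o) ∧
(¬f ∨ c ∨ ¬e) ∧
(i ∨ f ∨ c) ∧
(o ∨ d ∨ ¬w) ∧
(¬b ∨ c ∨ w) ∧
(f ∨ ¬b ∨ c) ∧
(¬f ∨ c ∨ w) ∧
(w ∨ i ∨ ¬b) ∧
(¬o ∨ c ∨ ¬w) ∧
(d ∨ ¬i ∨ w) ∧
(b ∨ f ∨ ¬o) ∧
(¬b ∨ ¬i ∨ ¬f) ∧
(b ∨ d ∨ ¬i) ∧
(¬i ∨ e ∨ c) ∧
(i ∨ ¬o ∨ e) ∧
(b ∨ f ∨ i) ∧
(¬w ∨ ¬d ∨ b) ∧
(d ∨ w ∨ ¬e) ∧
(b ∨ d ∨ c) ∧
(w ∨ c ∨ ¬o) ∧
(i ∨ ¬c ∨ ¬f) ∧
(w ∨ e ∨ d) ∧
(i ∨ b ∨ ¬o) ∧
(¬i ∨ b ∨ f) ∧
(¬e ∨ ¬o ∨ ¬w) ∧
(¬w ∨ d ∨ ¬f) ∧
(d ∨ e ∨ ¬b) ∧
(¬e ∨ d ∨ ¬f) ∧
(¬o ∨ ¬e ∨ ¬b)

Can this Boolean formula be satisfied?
No

No, the formula is not satisfiable.

No assignment of truth values to the variables can make all 40 clauses true simultaneously.

The formula is UNSAT (unsatisfiable).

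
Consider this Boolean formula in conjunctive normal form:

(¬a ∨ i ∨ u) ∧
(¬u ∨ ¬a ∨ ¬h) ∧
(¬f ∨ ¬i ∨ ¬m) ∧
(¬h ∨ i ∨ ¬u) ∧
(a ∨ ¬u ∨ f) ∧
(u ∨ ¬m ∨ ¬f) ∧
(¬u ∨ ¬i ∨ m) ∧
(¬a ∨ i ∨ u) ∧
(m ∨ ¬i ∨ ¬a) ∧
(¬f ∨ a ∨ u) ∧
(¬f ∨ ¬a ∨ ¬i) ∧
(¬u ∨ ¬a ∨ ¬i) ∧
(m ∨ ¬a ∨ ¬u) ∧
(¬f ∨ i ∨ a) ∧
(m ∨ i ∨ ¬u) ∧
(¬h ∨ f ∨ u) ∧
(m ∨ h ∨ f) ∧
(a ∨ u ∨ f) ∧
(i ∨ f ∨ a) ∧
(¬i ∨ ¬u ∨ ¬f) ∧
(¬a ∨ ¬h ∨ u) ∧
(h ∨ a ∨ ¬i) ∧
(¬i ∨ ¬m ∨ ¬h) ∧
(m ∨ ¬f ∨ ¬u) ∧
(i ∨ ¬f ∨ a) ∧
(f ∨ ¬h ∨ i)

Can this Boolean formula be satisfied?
Yes

Yes, the formula is satisfiable.

One satisfying assignment is: h=False, a=True, m=True, f=False, i=True, u=False

Verification: With this assignment, all 26 clauses evaluate to true.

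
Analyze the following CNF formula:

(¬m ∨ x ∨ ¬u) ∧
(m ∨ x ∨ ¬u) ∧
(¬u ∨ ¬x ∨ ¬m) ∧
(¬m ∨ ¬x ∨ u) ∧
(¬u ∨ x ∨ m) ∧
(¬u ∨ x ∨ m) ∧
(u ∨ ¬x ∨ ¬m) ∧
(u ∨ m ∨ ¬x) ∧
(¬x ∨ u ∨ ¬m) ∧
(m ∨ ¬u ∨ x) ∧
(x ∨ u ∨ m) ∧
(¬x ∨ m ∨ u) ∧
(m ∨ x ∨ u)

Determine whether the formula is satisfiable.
Yes

Yes, the formula is satisfiable.

One satisfying assignment is: x=False, u=False, m=True

Verification: With this assignment, all 13 clauses evaluate to true.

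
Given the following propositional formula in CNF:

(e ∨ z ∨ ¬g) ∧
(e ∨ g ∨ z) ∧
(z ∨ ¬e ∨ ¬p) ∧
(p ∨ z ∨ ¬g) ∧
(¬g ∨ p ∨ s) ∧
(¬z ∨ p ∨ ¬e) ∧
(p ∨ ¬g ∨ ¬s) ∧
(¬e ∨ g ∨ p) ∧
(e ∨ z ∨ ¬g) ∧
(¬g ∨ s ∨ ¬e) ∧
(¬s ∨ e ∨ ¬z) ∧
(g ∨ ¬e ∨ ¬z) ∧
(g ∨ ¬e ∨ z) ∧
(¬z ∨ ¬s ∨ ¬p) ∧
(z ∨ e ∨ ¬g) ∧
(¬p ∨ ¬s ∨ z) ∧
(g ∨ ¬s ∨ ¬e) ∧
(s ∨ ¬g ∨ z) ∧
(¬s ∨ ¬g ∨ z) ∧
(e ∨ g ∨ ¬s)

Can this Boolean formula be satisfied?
Yes

Yes, the formula is satisfiable.

One satisfying assignment is: p=False, z=True, g=False, s=False, e=False

Verification: With this assignment, all 20 clauses evaluate to true.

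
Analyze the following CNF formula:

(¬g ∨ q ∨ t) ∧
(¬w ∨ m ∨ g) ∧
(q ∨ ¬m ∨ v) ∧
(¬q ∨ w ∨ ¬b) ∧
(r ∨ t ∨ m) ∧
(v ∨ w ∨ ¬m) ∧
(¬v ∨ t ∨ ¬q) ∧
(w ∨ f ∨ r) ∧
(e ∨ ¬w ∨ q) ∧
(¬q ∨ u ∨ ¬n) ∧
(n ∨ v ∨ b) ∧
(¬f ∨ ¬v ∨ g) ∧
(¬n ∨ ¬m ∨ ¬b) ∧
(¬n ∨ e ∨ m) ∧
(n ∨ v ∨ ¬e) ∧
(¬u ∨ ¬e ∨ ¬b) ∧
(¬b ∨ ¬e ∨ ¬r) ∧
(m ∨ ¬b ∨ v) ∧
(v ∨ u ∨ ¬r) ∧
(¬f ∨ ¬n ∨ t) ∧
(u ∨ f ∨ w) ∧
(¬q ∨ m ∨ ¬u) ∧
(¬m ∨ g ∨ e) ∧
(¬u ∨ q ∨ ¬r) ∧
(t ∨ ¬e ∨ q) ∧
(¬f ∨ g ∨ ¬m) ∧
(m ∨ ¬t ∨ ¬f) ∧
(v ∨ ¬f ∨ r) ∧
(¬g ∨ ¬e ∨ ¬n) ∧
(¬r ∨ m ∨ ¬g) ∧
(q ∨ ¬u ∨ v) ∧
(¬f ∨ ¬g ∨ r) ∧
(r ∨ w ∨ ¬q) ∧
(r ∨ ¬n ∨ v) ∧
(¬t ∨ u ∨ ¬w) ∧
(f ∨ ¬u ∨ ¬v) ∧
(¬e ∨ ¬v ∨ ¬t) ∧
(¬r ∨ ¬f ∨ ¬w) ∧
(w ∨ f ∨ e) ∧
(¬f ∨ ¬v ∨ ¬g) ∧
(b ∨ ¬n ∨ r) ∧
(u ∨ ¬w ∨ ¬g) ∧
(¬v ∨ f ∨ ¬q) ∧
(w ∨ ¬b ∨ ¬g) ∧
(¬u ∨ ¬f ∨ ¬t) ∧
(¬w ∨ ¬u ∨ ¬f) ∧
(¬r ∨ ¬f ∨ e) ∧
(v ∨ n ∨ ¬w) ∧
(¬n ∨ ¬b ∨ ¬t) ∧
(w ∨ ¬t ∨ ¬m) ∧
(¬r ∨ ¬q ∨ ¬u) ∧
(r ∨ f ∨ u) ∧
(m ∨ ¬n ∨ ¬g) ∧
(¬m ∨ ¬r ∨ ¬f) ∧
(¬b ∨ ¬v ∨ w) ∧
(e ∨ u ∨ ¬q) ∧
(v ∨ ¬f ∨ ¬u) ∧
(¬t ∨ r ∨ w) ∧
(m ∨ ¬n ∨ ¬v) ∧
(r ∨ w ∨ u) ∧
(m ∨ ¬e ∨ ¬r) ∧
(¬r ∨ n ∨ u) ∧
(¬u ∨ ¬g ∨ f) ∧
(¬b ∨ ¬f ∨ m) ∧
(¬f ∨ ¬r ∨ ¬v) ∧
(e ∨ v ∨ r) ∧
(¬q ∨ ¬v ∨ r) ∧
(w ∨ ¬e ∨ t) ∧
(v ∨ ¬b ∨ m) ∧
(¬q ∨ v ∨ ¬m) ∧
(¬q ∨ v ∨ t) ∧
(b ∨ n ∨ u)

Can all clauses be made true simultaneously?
No

No, the formula is not satisfiable.

No assignment of truth values to the variables can make all 72 clauses true simultaneously.

The formula is UNSAT (unsatisfiable).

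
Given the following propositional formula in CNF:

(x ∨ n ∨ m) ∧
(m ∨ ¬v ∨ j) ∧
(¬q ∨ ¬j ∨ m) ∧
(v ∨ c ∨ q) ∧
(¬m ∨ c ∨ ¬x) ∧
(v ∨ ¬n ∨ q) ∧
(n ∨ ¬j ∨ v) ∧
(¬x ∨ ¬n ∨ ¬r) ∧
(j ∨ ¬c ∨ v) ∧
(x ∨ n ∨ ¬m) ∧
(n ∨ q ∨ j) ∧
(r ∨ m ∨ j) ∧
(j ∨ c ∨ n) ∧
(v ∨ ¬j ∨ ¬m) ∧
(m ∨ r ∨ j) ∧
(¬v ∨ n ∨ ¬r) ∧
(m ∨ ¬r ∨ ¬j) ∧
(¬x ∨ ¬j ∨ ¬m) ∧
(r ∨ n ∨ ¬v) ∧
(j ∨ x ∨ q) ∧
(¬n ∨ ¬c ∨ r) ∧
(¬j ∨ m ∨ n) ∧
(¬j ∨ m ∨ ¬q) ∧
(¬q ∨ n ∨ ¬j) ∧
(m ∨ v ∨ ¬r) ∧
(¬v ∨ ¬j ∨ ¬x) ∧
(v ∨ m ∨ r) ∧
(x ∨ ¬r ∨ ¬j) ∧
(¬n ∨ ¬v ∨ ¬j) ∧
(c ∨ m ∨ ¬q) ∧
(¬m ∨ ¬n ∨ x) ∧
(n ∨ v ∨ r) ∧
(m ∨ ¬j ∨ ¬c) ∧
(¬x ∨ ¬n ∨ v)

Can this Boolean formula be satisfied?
No

No, the formula is not satisfiable.

No assignment of truth values to the variables can make all 34 clauses true simultaneously.

The formula is UNSAT (unsatisfiable).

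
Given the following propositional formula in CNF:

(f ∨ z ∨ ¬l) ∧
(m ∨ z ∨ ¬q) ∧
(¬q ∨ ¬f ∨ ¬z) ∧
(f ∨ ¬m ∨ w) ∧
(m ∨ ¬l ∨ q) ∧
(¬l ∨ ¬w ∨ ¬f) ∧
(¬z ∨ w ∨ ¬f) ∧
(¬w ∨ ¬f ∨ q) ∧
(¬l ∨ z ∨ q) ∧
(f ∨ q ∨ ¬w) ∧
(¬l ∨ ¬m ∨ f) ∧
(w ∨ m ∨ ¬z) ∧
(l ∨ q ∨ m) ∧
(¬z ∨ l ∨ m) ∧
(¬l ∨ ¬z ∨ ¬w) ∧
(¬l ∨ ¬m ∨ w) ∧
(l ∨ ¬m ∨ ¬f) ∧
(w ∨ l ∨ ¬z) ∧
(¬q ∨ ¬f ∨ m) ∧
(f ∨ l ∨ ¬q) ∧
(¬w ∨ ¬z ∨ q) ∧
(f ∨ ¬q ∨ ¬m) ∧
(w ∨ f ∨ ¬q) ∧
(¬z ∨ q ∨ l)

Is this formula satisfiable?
No

No, the formula is not satisfiable.

No assignment of truth values to the variables can make all 24 clauses true simultaneously.

The formula is UNSAT (unsatisfiable).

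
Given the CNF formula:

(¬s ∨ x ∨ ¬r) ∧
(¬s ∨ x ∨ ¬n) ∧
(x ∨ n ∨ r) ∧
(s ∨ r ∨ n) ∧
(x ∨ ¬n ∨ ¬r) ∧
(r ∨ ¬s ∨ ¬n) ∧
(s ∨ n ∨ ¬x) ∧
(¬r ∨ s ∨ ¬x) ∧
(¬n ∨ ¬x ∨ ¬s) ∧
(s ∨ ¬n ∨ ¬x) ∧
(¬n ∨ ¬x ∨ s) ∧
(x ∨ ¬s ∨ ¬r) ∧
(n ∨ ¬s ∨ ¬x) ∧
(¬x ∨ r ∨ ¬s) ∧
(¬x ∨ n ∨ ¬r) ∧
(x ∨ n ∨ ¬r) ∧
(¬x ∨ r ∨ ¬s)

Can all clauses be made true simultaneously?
Yes

Yes, the formula is satisfiable.

One satisfying assignment is: r=False, s=False, x=False, n=True

Verification: With this assignment, all 17 clauses evaluate to true.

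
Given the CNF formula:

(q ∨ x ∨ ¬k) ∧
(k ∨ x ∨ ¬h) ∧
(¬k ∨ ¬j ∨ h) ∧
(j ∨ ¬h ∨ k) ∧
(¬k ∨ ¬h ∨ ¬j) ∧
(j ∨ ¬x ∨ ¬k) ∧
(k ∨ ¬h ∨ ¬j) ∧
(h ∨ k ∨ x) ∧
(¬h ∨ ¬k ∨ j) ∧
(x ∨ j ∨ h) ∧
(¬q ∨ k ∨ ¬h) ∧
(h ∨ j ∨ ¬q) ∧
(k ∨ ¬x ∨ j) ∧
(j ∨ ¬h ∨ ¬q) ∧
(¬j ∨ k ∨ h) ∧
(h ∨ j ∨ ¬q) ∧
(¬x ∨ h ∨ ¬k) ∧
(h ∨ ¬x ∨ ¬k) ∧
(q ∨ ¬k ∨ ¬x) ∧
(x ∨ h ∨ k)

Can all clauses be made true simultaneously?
No

No, the formula is not satisfiable.

No assignment of truth values to the variables can make all 20 clauses true simultaneously.

The formula is UNSAT (unsatisfiable).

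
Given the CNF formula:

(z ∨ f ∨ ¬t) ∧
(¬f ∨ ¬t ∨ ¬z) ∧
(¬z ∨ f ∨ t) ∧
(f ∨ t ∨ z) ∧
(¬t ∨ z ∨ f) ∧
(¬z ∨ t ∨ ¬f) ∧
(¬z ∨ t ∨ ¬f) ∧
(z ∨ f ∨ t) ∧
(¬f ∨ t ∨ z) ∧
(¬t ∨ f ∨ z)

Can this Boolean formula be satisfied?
Yes

Yes, the formula is satisfiable.

One satisfying assignment is: z=False, f=True, t=True

Verification: With this assignment, all 10 clauses evaluate to true.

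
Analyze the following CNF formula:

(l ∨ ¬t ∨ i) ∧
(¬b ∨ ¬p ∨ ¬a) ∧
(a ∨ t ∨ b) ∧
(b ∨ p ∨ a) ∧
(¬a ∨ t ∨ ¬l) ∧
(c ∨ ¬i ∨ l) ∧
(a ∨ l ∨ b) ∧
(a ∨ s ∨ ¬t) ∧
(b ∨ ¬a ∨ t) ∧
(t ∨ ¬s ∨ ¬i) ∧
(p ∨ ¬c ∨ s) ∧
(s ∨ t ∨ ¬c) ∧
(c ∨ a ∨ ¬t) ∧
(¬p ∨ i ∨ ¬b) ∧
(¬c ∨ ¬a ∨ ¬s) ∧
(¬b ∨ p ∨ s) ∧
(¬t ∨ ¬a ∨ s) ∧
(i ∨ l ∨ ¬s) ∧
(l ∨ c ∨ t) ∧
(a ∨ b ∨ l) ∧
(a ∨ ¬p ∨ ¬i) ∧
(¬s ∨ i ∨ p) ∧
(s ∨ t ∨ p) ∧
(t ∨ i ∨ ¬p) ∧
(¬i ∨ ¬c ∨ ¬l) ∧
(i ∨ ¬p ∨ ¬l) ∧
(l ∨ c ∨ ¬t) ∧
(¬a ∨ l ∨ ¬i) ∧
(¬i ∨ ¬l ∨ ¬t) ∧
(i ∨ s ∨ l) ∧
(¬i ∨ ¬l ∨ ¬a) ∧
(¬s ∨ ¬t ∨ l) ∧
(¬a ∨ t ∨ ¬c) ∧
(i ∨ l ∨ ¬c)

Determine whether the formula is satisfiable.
No

No, the formula is not satisfiable.

No assignment of truth values to the variables can make all 34 clauses true simultaneously.

The formula is UNSAT (unsatisfiable).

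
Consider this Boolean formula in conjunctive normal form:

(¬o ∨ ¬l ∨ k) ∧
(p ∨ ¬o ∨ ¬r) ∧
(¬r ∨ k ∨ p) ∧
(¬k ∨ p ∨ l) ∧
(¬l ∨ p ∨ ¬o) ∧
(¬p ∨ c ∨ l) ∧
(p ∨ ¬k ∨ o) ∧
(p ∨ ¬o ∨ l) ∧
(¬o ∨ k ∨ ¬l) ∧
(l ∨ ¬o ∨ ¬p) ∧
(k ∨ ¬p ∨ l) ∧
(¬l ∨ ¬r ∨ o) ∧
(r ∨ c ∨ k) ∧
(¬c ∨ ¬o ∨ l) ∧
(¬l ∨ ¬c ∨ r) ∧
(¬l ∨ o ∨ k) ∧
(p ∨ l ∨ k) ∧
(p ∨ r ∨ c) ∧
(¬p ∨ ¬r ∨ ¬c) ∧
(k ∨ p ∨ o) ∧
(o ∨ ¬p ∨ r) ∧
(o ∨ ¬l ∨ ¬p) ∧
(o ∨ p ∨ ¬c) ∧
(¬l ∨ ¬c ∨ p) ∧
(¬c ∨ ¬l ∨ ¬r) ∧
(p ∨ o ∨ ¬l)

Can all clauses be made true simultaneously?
Yes

Yes, the formula is satisfiable.

One satisfying assignment is: o=True, c=False, k=True, l=True, p=True, r=False

Verification: With this assignment, all 26 clauses evaluate to true.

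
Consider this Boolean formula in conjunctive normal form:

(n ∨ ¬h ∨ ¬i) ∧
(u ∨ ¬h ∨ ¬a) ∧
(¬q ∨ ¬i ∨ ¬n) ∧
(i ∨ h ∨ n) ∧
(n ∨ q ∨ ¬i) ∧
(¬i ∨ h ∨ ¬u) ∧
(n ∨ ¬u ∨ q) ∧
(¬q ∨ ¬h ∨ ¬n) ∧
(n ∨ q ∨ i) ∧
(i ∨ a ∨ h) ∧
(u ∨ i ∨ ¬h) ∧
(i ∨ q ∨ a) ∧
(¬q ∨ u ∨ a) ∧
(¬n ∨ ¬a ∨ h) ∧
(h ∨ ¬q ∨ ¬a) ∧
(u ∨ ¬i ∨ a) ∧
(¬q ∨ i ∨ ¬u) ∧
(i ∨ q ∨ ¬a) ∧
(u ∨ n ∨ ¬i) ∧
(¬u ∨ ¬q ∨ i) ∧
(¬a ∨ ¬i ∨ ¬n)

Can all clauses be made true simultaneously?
Yes

Yes, the formula is satisfiable.

One satisfying assignment is: h=True, q=False, n=True, i=True, a=False, u=True

Verification: With this assignment, all 21 clauses evaluate to true.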